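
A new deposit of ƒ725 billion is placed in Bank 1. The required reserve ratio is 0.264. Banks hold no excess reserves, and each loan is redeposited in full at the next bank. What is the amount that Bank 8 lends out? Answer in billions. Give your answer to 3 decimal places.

ƒ62.425 billion

Each bank lends a fraction (1 − rr) = 0.7360 of the deposit it receives, so Bank 8 receives 725·0.7360^7 and lends 725·0.7360^8 ≈ 62.4253 billion.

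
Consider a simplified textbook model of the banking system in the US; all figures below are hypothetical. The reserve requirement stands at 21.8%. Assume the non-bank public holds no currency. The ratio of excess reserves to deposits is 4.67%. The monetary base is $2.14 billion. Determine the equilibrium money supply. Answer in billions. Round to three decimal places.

$8.085 billion

The money multiplier is m = 1 / (rr + e) = 1 / (0.218 + 0.0467) ≈ 3.77786.
So M = m × MB = 3.77786 × 2.14 ≈ 8.0846 billion.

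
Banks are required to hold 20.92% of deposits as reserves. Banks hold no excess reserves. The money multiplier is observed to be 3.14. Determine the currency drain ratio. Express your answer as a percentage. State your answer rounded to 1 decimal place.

16.0%

Using m = 3.14. From m = (1 + c)/(c + rr + e), rearranging gives 1 + c = m·(c + rr + e), so c·(1 − m) = m·(rr + e) − 1.
Hence c = [m·(rr + e) − 1]/(1 − m) = [3.14 × (0.2092 + 0) − 1] / (1 − 3.14) ≈ 0.160333.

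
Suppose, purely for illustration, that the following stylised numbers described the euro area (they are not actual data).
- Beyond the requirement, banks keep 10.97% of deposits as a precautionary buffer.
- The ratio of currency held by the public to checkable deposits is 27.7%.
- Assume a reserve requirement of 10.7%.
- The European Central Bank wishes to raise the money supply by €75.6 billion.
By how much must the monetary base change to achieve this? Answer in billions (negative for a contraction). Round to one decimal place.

The money multiplier is m = (1 + c) / (rr + e + c) = (1 + 0.277) / (0.107 + 0.1097 + 0.277) ≈ 2.5866.
ΔMB = ΔM / m = (+75.6) / 2.5866 ≈ 29.2276 billion.

€29.2 billion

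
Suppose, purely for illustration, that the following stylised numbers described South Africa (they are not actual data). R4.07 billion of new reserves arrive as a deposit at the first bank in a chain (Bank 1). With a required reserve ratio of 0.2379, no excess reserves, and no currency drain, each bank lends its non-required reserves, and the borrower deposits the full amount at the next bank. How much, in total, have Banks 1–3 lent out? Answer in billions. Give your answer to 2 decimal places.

Bank i lends (1 − rr)^i of the original deposit: Bank 1 lends 4.07·0.7621 ≈ 3.1017, Bank 2 lends 4.07·0.7621² ≈ 2.3638, and so on.
Summing a geometric series: total = 4.07·[0.7621·(1 − 0.7621^3) / (1 − 0.7621)] ≈ 7.2671 billion.

R7.27 billion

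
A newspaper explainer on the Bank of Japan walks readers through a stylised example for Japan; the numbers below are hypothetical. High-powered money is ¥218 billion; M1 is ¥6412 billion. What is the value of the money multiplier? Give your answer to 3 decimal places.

The money multiplier is m = M / MB = 6412 / 218 ≈ 29.41284.

29.413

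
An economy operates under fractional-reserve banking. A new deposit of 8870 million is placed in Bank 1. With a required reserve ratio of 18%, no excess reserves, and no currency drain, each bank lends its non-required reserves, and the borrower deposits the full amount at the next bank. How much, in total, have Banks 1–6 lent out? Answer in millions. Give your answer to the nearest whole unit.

Bank i lends (1 − rr)^i of the original deposit: Bank 1 lends 8870·0.8200 = 7273.4000, Bank 2 lends 8870·0.8200² = 5964.1880, and so on.
Summing a geometric series: total = 8870·[0.8200·(1 − 0.8200^6) / (1 − 0.8200)] ≈ 28123.5438 million.

28124 million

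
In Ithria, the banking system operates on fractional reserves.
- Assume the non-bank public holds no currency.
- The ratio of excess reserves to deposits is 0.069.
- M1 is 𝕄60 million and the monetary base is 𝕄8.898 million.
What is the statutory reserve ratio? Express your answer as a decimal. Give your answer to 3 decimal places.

0.079

Using m = M/MB = 60/8.898 ≈ 6.743088. Since m = (1 + c)/(c + rr + e), the denominator satisfies c + rr + e = (1 + c)/m = (1 + 0) / 6.743088 ≈ 0.148300.
With c = 0 and e = 0.069, the statutory reserve ratio is 0.148300 − 0 − 0.069 = 0.0793.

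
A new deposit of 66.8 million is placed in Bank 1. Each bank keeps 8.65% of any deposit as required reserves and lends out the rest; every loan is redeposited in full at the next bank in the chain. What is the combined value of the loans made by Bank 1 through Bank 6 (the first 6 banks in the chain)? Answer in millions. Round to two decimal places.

295.51 million

Bank i lends (1 − rr)^i of the original deposit: Bank 1 lends 66.8·0.9135 = 61.0218, Bank 2 lends 66.8·0.9135² ≈ 55.7434, and so on.
Summing a geometric series: total = 66.8·[0.9135·(1 − 0.9135^6) / (1 − 0.9135)] ≈ 295.5144 million.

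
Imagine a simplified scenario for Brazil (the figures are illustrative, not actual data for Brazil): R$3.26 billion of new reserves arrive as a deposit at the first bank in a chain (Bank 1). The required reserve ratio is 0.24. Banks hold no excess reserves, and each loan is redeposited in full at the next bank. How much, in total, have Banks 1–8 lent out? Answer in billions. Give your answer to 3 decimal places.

R$9.174 billion

Bank i lends (1 − rr)^i of the original deposit: Bank 1 lends 3.26·0.7600 = 2.4776, Bank 2 lends 3.26·0.7600² ≈ 1.8830, and so on.
Summing a geometric series: total = 3.26·[0.7600·(1 − 0.7600^8) / (1 − 0.7600)] ≈ 9.1743 billion.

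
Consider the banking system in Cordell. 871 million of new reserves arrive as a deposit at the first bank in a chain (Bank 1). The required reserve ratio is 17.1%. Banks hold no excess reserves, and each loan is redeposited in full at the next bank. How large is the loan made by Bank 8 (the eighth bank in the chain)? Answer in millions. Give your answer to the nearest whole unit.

194 million

Each bank lends a fraction (1 − rr) = 0.8290 of the deposit it receives, so Bank 8 receives 871·0.8290^7 and lends 871·0.8290^8 ≈ 194.2918 million.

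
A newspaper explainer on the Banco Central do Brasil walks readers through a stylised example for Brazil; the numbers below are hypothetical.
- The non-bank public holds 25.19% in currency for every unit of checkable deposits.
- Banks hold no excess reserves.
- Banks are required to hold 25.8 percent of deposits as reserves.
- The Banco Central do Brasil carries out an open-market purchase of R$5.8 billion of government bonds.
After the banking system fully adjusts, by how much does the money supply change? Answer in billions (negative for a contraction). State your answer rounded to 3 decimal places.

The money multiplier is m = (1 + c) / (rr + c) = (1 + 0.2519) / (0.258 + 0.2519) ≈ 2.45519.
The purchase adds 5.8 billion of base, so ΔM = m × ΔMB = 2.45519 × (+5.8) ≈ 14.2401 billion.

R$14.240 billion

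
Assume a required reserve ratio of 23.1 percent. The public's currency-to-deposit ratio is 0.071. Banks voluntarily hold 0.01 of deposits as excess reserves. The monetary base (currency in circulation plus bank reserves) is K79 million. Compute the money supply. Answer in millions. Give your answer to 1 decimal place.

The money multiplier is m = (1 + c) / (rr + e + c) = (1 + 0.071) / (0.231 + 0.01 + 0.071) ≈ 3.4327.
So M = m × MB = 3.4327 × 79 = 271.1833 million.

K271.2 million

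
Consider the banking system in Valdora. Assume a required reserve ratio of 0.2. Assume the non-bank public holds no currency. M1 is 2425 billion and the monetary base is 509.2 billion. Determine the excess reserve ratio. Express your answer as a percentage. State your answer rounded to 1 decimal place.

1.0%

Using m = M/MB = 2425/509.2 ≈ 4.762372. Since m = (1 + c)/(c + rr + e), the denominator satisfies c + rr + e = (1 + c)/m = (1 + 0) / 4.762372 ≈ 0.209979.
With c = 0 and rr = 0.2, the excess reserve ratio is 0.209979 − 0 − 0.2 = 0.009979.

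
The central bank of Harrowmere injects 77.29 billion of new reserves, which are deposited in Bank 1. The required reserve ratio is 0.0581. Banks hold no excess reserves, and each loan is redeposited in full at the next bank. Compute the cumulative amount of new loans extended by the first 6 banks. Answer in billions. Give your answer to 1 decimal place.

378.1 billion

Bank i lends (1 − rr)^i of the original deposit: Bank 1 lends 77.29·0.9419 ≈ 72.7995, Bank 2 lends 77.29·0.9419² ≈ 68.5698, and so on.
Summing a geometric series: total = 77.29·[0.9419·(1 − 0.9419^6) / (1 − 0.9419)] ≈ 378.0576 billion.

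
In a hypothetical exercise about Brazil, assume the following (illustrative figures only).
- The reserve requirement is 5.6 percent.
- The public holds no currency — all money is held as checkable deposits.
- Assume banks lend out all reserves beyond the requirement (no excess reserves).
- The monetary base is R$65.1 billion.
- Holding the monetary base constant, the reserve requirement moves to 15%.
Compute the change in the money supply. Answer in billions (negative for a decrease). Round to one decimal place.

Initially m₁ = 1 / (0.056) ≈ 17.8571, so M₁ = 17.8571 × 65.1 ≈ 1162.4972 billion.
After the change m₂ = 1 / (0.15) ≈ 6.6667, so M₂ = 6.6667 × 65.1 ≈ 434.0022 billion.
ΔM = M₂ − M₁ = 434.0022 − 1162.4972 = -728.495 billion.

-728.5 billion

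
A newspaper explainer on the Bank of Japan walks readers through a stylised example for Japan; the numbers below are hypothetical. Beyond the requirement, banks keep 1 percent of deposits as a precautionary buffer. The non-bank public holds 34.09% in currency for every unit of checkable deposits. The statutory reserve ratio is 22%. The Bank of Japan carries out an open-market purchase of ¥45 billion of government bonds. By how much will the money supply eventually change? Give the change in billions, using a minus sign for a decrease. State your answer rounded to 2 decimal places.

¥105.69 billion

The money multiplier is m = (1 + c) / (rr + e + c) = (1 + 0.3409) / (0.22 + 0.01 + 0.3409) ≈ 2.34875.
The purchase adds 45 billion of base, so ΔM = m × ΔMB = 2.34875 × (+45) ≈ 105.6937 billion.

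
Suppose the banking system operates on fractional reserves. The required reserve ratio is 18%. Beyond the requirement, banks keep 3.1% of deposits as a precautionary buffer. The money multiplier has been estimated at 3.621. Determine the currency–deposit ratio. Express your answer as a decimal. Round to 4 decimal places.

Using m = 3.621. From m = (1 + c)/(c + rr + e), rearranging gives 1 + c = m·(c + rr + e), so c·(1 − m) = m·(rr + e) − 1.
Hence c = [m·(rr + e) − 1]/(1 − m) = [3.621 × (0.18 + 0.031) − 1] / (1 − 3.621) ≈ 0.090030.

0.0900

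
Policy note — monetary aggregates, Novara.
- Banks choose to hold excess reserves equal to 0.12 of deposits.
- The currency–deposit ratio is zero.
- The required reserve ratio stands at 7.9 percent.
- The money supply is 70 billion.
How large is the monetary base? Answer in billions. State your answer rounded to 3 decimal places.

The money multiplier is m = 1 / (rr + e) = 1 / (0.079 + 0.12) ≈ 5.025126.
MB = M / m = 70 / 5.025126 ≈ 13.93 billion.

13.930 billion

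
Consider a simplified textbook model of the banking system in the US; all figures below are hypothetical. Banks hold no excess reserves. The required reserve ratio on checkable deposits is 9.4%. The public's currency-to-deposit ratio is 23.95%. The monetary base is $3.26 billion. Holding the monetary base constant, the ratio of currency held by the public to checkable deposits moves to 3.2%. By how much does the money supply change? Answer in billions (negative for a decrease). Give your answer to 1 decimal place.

$14.6 billion

Initially m₁ = (1 + 0.2395) / (0.094 + 0.2395) ≈ 3.7166, so M₁ = 3.7166 × 3.26 ≈ 12.1161 billion.
After the change m₂ = (1 + 0.032) / (0.094 + 0.032) ≈ 8.1905, so M₂ = 8.1905 × 3.26 ≈ 26.701 billion.
ΔM = M₂ − M₁ = 26.701 − 12.1161 = 14.5849 billion.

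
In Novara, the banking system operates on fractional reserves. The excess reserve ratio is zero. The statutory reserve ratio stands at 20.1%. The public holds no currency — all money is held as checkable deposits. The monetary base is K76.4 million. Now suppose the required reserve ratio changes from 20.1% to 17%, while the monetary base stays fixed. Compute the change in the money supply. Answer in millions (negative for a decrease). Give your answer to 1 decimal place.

K69.3 million

Initially m₁ = 1 / (0.201) ≈ 4.9751, so M₁ = 4.9751 × 76.4 ≈ 380.0976 million.
After the change m₂ = 1 / (0.17) ≈ 5.8824, so M₂ = 5.8824 × 76.4 ≈ 449.4154 million.
ΔM = M₂ − M₁ = 449.4154 − 380.0976 = 69.3178 million.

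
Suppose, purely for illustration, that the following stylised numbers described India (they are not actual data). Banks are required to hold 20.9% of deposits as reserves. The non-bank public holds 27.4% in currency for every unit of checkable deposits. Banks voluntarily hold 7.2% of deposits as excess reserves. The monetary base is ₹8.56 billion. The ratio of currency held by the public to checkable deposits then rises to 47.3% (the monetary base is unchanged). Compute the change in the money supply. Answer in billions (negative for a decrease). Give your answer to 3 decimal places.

-2.927 billion

Initially m₁ = (1 + 0.274) / (0.209 + 0.072 + 0.274) ≈ 2.29550, so M₁ = 2.29550 × 8.56 ≈ 19.6495 billion.
After the change m₂ = (1 + 0.473) / (0.209 + 0.072 + 0.473) ≈ 1.95358, so M₂ = 1.95358 × 8.56 ≈ 16.7226 billion.
ΔM = M₂ − M₁ = 16.7226 − 19.6495 = -2.9269 billion.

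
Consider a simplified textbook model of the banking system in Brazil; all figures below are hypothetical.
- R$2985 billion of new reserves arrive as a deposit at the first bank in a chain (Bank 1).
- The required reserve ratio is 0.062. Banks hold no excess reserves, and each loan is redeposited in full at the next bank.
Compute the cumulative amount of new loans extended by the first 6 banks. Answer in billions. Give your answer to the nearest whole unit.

Bank i lends (1 − rr)^i of the original deposit: Bank 1 lends 2985·0.9380 = 2799.9300, Bank 2 lends 2985·0.9380² ≈ 2626.3343, and so on.
Summing a geometric series: total = 2985·[0.9380·(1 − 0.9380^6) / (1 − 0.9380)] ≈ 14401.1399 billion.

R$14401 billion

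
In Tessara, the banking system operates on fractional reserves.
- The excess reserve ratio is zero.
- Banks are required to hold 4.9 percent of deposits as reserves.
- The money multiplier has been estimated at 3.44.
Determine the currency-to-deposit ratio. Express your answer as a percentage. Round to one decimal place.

34.1%

Using m = 3.44. From m = (1 + c)/(c + rr + e), rearranging gives 1 + c = m·(c + rr + e), so c·(1 − m) = m·(rr + e) − 1.
Hence c = [m·(rr + e) − 1]/(1 − m) = [3.44 × (0.049 + 0) − 1] / (1 − 3.44) ≈ 0.340754.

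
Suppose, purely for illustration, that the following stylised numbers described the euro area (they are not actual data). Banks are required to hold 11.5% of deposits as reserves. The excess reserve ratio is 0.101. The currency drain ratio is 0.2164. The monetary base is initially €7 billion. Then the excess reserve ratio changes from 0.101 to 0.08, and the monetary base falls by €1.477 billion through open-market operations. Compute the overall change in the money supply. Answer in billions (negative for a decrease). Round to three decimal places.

-3.362 billion

Before: m₁ = (1 + 0.2164) / (0.115 + 0.101 + 0.2164) ≈ 2.81314, MB₁ = 7, so M₁ = 2.81314 × 7 ≈ 19.692 billion.
After: m₂ = (1 + 0.2164) / (0.115 + 0.08 + 0.2164) ≈ 2.95673, MB₂ = 7 − 1.477 = 5.523, so M₂ = 2.95673 × 5.523 ≈ 16.33 billion.
ΔM = M₂ − M₁ = 16.33 − 19.692 = -3.362 billion.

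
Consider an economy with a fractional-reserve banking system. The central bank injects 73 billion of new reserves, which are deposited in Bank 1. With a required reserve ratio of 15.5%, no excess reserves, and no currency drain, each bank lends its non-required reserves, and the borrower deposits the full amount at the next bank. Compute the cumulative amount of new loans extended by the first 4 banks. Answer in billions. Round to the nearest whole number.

Bank i lends (1 − rr)^i of the original deposit: Bank 1 lends 73·0.8450 = 61.6850, Bank 2 lends 73·0.8450² ≈ 52.1238, and so on.
Summing a geometric series: total = 73·[0.8450·(1 − 0.8450^4) / (1 − 0.8450)] ≈ 195.0712 billion.

195 billion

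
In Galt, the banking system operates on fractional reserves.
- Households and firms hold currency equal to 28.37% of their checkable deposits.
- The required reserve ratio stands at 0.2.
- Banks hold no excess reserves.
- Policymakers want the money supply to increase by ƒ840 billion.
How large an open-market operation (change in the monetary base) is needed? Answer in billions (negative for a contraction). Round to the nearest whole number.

The money multiplier is m = (1 + c) / (rr + c) = (1 + 0.2837) / (0.2 + 0.2837) ≈ 2.6539.
ΔMB = ΔM / m = (+840) / 2.6539 ≈ 316.5153 billion.

ƒ317 billion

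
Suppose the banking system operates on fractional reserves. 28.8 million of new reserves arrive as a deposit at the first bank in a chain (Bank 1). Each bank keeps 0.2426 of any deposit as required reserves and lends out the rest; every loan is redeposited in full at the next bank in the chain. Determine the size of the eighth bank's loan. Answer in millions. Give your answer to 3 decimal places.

Each bank lends a fraction (1 − rr) = 0.7574 of the deposit it receives, so Bank 8 receives 28.8·0.7574^7 and lends 28.8·0.7574^8 ≈ 3.1189 million.

3.119 million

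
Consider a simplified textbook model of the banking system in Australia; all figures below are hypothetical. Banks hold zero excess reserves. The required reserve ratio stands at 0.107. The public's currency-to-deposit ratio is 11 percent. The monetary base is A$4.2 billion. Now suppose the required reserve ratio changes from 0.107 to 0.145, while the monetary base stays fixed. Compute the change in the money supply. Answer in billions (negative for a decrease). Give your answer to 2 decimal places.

-3.20 billion

Initially m₁ = (1 + 0.11) / (0.107 + 0.11) ≈ 5.1152, so M₁ = 5.1152 × 4.2 ≈ 21.4838 billion.
After the change m₂ = (1 + 0.11) / (0.145 + 0.11) ≈ 4.3529, so M₂ = 4.3529 × 4.2 ≈ 18.2822 billion.
ΔM = M₂ − M₁ = 18.2822 − 21.4838 = -3.2016 billion.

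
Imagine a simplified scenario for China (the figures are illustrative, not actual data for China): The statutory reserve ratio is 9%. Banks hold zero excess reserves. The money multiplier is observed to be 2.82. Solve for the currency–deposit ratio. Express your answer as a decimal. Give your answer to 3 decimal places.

Using m = 2.82. From m = (1 + c)/(c + rr + e), rearranging gives 1 + c = m·(c + rr + e), so c·(1 − m) = m·(rr + e) − 1.
Hence c = [m·(rr + e) − 1]/(1 − m) = [2.82 × (0.09 + 0) − 1] / (1 − 2.82) = 0.410000.

0.410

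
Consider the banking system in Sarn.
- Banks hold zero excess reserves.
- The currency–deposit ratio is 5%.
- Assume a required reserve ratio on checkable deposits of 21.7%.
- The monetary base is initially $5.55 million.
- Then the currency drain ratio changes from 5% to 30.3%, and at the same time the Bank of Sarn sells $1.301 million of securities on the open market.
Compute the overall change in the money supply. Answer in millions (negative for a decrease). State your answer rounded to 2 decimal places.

-11.18 million

Before: m₁ = (1 + 0.05) / (0.217 + 0.05) ≈ 3.9326, MB₁ = 5.55, so M₁ = 3.9326 × 5.55 ≈ 21.8259 million.
After: m₂ = (1 + 0.303) / (0.217 + 0.303) ≈ 2.5058, MB₂ = 5.55 − 1.301 = 4.249, so M₂ = 2.5058 × 4.249 ≈ 10.6471 million.
ΔM = M₂ − M₁ = 10.6471 − 21.8259 = -11.1788 million.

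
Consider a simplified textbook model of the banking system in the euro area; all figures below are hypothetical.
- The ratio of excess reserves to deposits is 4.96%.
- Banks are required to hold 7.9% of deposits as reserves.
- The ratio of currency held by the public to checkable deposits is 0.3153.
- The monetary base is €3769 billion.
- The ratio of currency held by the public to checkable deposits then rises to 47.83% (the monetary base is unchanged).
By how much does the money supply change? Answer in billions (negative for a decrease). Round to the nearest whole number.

Initially m₁ = (1 + 0.3153) / (0.079 + 0.0496 + 0.3153) ≈ 2.96305, so M₁ = 2.96305 × 3769 ≈ 11167.7355 billion.
After the change m₂ = (1 + 0.4783) / (0.079 + 0.0496 + 0.4783) ≈ 2.43582, so M₂ = 2.43582 × 3769 ≈ 9180.6056 billion.
ΔM = M₂ − M₁ = 9180.6056 − 11167.7355 = -1987.1299 billion.

-1987 billion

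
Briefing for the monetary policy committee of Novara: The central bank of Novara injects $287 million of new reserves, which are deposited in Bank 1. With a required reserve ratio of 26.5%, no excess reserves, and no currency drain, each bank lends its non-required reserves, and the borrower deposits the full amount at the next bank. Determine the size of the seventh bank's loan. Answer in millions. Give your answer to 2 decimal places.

$33.26 million

Each bank lends a fraction (1 − rr) = 0.7350 of the deposit it receives, so Bank 7 receives 287·0.7350^6 and lends 287·0.7350^7 ≈ 33.2578 million.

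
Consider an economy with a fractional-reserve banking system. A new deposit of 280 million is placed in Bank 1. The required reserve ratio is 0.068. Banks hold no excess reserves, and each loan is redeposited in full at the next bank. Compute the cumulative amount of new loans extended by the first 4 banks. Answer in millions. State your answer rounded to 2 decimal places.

Bank i lends (1 − rr)^i of the original deposit: Bank 1 lends 280·0.9320 = 260.9600, Bank 2 lends 280·0.9320² ≈ 243.2147, and so on.
Summing a geometric series: total = 280·[0.9320·(1 − 0.9320^4) / (1 − 0.9320)] ≈ 942.1130 million.

942.11 million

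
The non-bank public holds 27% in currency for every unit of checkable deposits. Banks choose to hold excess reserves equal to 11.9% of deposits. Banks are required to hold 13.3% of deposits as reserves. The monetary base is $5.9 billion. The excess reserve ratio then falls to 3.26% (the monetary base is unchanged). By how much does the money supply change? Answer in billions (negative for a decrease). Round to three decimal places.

Initially m₁ = (1 + 0.27) / (0.133 + 0.119 + 0.27) ≈ 2.43295, so M₁ = 2.43295 × 5.9 ≈ 14.3544 billion.
After the change m₂ = (1 + 0.27) / (0.133 + 0.0326 + 0.27) ≈ 2.91552, so M₂ = 2.91552 × 5.9 ≈ 17.2016 billion.
ΔM = M₂ − M₁ = 17.2016 − 14.3544 = 2.8472 billion.

$2.847 billion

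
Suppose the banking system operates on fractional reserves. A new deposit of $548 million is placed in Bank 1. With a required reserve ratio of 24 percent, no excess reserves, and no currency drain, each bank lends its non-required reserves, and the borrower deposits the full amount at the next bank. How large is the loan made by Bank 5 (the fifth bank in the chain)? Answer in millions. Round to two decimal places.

Each bank lends a fraction (1 − rr) = 0.7600 of the deposit it receives, so Bank 5 receives 548·0.7600^4 and lends 548·0.7600^5 ≈ 138.9468 million.

$138.95 million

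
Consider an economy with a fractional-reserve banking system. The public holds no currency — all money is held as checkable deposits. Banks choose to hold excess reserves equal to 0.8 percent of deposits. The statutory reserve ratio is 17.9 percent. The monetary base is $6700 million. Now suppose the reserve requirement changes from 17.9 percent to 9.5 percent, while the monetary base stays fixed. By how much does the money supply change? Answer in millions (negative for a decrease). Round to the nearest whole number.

Initially m₁ = 1 / (0.179 + 0.008) ≈ 5.34759, so M₁ = 5.34759 × 6700 = 35828.853 million.
After the change m₂ = 1 / (0.095 + 0.008) ≈ 9.70874, so M₂ = 9.70874 × 6700 = 65048.558 million.
ΔM = M₂ − M₁ = 65048.558 − 35828.853 = 29219.705 million.

$29220 million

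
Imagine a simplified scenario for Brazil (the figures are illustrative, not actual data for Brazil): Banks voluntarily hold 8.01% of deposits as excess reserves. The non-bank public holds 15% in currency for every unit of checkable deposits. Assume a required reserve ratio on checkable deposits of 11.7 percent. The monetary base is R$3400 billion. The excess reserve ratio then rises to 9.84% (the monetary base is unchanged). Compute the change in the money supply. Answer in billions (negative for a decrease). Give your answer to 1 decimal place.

Initially m₁ = (1 + 0.15) / (0.117 + 0.0801 + 0.15) ≈ 3.313166, so M₁ = 3.313166 × 3400 = 11264.7644 billion.
After the change m₂ = (1 + 0.15) / (0.117 + 0.0984 + 0.15) ≈ 3.147236, so M₂ = 3.147236 × 3400 = 10700.6024 billion.
ΔM = M₂ − M₁ = 10700.6024 − 11264.7644 = -564.162 billion.

-564.2 billion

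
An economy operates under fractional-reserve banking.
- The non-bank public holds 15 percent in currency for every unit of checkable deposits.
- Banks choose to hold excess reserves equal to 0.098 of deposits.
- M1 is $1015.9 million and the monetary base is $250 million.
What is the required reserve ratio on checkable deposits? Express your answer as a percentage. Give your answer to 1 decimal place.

Using m = M/MB = 1015.9/250 = 4.063600. Since m = (1 + c)/(c + rr + e), the denominator satisfies c + rr + e = (1 + c)/m = (1 + 0.15) / 4.063600 ≈ 0.283000.
With c = 0.15 and e = 0.098, the required reserve ratio on checkable deposits is 0.283000 − 0.15 − 0.098 = 0.035.

3.5%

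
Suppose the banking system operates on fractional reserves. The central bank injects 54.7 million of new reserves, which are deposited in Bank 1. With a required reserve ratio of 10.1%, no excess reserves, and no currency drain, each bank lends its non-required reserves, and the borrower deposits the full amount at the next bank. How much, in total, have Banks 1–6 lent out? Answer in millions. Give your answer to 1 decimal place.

Bank i lends (1 − rr)^i of the original deposit: Bank 1 lends 54.7·0.8990 = 49.1753, Bank 2 lends 54.7·0.8990² ≈ 44.2086, and so on.
Summing a geometric series: total = 54.7·[0.8990·(1 − 0.8990^6) / (1 − 0.8990)] ≈ 229.8542 million.

229.9 million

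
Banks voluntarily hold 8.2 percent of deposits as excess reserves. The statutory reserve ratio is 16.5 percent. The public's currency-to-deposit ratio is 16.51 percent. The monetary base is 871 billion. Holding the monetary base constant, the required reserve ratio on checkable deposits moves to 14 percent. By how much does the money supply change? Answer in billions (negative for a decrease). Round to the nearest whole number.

159 billion

Initially m₁ = (1 + 0.1651) / (0.165 + 0.082 + 0.1651) ≈ 2.8272, so M₁ = 2.8272 × 871 = 2462.4912 billion.
After the change m₂ = (1 + 0.1651) / (0.14 + 0.082 + 0.1651) ≈ 3.0098, so M₂ = 3.0098 × 871 = 2621.5358 billion.
ΔM = M₂ − M₁ = 2621.5358 − 2462.4912 = 159.0446 billion.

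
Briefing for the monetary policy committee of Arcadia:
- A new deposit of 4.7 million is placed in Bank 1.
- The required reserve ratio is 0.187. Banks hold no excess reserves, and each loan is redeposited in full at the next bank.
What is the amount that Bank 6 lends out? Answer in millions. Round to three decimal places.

1.357 million

Each bank lends a fraction (1 − rr) = 0.8130 of the deposit it receives, so Bank 6 receives 4.7·0.8130^5 and lends 4.7·0.8130^6 ≈ 1.3572 million.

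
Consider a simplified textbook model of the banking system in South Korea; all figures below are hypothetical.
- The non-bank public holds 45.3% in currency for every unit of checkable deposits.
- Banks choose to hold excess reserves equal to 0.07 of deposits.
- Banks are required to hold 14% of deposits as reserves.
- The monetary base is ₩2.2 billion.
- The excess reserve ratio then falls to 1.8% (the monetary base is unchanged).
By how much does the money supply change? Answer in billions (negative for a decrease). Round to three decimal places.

Initially m₁ = (1 + 0.453) / (0.14 + 0.07 + 0.453) ≈ 2.19155, so M₁ = 2.19155 × 2.2 ≈ 4.8214 billion.
After the change m₂ = (1 + 0.453) / (0.14 + 0.018 + 0.453) ≈ 2.37807, so M₂ = 2.37807 × 2.2 ≈ 5.2318 billion.
ΔM = M₂ − M₁ = 5.2318 − 4.8214 = 0.4104 billion.

₩0.410 billion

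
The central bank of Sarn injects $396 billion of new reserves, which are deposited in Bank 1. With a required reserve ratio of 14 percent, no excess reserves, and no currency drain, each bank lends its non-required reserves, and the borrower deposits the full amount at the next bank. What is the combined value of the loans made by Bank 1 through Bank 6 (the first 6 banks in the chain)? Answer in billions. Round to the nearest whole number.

$1448 billion

Bank i lends (1 − rr)^i of the original deposit: Bank 1 lends 396·0.8600 = 340.5600, Bank 2 lends 396·0.8600² = 292.8816, and so on.
Summing a geometric series: total = 396·[0.8600·(1 − 0.8600^6) / (1 − 0.8600)] ≈ 1448.4327 billion.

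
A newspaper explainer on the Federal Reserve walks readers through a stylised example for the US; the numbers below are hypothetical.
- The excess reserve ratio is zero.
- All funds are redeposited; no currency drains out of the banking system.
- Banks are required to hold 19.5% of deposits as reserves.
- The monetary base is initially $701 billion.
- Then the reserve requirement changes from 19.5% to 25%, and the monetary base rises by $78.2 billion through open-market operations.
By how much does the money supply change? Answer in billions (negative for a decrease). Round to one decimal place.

Before: m₁ = 1 / (0.195) ≈ 5.12821, MB₁ = 701, so M₁ = 5.12821 × 701 ≈ 3594.8752 billion.
After: m₂ = 1 / (0.25) = 4, MB₂ = 701 + 78.2 = 779.2, so M₂ = 4 × 779.2 = 3116.8 billion.
ΔM = M₂ − M₁ = 3116.8 − 3594.8752 = -478.0752 billion.

-478.1 billion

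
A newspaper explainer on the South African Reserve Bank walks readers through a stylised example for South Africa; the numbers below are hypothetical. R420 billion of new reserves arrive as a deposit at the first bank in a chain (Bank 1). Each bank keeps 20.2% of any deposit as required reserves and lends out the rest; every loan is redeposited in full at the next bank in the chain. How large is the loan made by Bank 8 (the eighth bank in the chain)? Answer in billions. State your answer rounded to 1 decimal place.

Each bank lends a fraction (1 − rr) = 0.7980 of the deposit it receives, so Bank 8 receives 420·0.7980^7 and lends 420·0.7980^8 ≈ 69.0673 billion.

R69.1 billion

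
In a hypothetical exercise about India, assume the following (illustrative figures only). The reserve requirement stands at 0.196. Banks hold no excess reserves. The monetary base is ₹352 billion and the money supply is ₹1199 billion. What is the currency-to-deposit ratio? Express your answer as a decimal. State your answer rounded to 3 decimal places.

0.138

Using m = M/MB = 1199/352 = 3.406250. From m = (1 + c)/(c + rr + e), rearranging gives 1 + c = m·(c + rr + e), so c·(1 − m) = m·(rr + e) − 1.
Hence c = [m·(rr + e) − 1]/(1 − m) = [3.406250 × (0.196 + 0) − 1] / (1 − 3.406250) ≈ 0.138130.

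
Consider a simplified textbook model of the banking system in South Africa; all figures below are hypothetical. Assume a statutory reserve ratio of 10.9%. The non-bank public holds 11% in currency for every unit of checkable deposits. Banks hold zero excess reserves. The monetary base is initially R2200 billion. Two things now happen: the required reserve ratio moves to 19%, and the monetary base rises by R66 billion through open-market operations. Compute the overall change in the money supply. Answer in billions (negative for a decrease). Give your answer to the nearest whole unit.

Before: m₁ = (1 + 0.11) / (0.109 + 0.11) ≈ 5.06849, MB₁ = 2200, so M₁ = 5.06849 × 2200 = 11150.678 billion.
After: m₂ = (1 + 0.11) / (0.19 + 0.11) = 3.7, MB₂ = 2200 + 66 = 2266, so M₂ = 3.7 × 2266 = 8384.2 billion.
ΔM = M₂ − M₁ = 8384.2 − 11150.678 = -2766.478 billion.

-2766 billion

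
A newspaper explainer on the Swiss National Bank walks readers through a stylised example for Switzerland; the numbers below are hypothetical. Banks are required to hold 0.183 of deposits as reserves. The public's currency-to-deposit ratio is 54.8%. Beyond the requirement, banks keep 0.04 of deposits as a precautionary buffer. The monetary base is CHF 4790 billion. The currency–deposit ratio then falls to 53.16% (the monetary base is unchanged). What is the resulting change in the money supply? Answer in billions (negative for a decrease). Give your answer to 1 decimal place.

CHF 104.9 billion

Initially m₁ = (1 + 0.548) / (0.183 + 0.04 + 0.548) ≈ 2.007782, so M₁ = 2.007782 × 4790 ≈ 9617.2758 billion.
After the change m₂ = (1 + 0.5316) / (0.183 + 0.04 + 0.5316) ≈ 2.029685, so M₂ = 2.029685 × 4790 ≈ 9722.1912 billion.
ΔM = M₂ − M₁ = 9722.1912 − 9617.2758 = 104.9154 billion.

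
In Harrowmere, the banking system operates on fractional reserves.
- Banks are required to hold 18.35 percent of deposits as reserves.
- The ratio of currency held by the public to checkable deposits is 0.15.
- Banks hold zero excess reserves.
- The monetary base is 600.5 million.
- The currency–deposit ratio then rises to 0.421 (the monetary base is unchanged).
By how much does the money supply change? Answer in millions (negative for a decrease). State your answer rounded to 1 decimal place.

-659.1 million

Initially m₁ = (1 + 0.15) / (0.1835 + 0.15) ≈ 3.44828, so M₁ = 3.44828 × 600.5 ≈ 2070.6921 million.
After the change m₂ = (1 + 0.421) / (0.1835 + 0.421) ≈ 2.35070, so M₂ = 2.35070 × 600.5 ≈ 1411.5953 million.
ΔM = M₂ − M₁ = 1411.5953 − 2070.6921 = -659.0968 million.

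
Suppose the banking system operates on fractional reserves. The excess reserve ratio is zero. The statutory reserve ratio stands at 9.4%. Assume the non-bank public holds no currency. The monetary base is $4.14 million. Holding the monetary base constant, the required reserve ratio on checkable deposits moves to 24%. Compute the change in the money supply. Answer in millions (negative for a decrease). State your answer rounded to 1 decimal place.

-26.8 million

Initially m₁ = 1 / (0.094) ≈ 10.6383, so M₁ = 10.6383 × 4.14 ≈ 44.0426 million.
After the change m₂ = 1 / (0.24) ≈ 4.1667, so M₂ = 4.1667 × 4.14 ≈ 17.2501 million.
ΔM = M₂ − M₁ = 17.2501 − 44.0426 = -26.7925 million.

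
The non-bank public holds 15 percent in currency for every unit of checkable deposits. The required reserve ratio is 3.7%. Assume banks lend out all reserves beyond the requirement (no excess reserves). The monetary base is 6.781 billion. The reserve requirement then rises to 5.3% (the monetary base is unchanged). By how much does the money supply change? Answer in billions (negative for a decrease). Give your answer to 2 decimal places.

-3.29 billion

Initially m₁ = (1 + 0.15) / (0.037 + 0.15) ≈ 6.1497, so M₁ = 6.1497 × 6.781 ≈ 41.7011 billion.
After the change m₂ = (1 + 0.15) / (0.053 + 0.15) ≈ 5.6650, so M₂ = 5.6650 × 6.781 ≈ 38.4144 billion.
ΔM = M₂ − M₁ = 38.4144 − 41.7011 = -3.2867 billion.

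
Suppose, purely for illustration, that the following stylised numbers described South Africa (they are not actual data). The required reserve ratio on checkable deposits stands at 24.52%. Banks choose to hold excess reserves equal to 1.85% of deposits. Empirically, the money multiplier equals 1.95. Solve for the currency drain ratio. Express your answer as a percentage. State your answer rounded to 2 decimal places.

51.14%

Using m = 1.95. From m = (1 + c)/(c + rr + e), rearranging gives 1 + c = m·(c + rr + e), so c·(1 − m) = m·(rr + e) − 1.
Hence c = [m·(rr + e) − 1]/(1 − m) = [1.95 × (0.2452 + 0.0185) − 1] / (1 − 1.95) ≈ 0.511353.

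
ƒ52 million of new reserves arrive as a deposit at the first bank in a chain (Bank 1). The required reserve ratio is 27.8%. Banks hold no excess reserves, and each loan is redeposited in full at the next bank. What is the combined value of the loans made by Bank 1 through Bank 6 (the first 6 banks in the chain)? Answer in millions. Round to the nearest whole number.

Bank i lends (1 − rr)^i of the original deposit: Bank 1 lends 52·0.7220 = 37.5440, Bank 2 lends 52·0.7220² ≈ 27.1068, and so on.
Summing a geometric series: total = 52·[0.7220·(1 − 0.7220^6) / (1 − 0.7220)] ≈ 115.9202 million.

ƒ116 million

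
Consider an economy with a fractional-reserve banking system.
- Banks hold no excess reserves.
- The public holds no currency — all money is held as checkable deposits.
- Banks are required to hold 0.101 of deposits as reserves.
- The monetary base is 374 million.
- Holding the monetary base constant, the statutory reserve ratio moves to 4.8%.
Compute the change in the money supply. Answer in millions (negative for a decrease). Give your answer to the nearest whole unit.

4089 million

Initially m₁ = 1 / (0.101) ≈ 9.9010, so M₁ = 9.9010 × 374 = 3702.974 million.
After the change m₂ = 1 / (0.048) ≈ 20.8333, so M₂ = 20.8333 × 374 = 7791.6542 million.
ΔM = M₂ − M₁ = 7791.6542 − 3702.974 = 4088.6802 million.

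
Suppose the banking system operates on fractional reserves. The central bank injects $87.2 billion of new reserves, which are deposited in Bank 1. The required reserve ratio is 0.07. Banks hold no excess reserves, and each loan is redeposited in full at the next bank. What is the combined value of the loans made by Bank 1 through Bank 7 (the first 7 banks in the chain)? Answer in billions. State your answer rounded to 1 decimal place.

Bank i lends (1 − rr)^i of the original deposit: Bank 1 lends 87.2·0.9300 = 81.0960, Bank 2 lends 87.2·0.9300² ≈ 75.4193, and so on.
Summing a geometric series: total = 87.2·[0.9300·(1 − 0.9300^7) / (1 − 0.9300)] ≈ 461.4352 billion.

$461.4 billion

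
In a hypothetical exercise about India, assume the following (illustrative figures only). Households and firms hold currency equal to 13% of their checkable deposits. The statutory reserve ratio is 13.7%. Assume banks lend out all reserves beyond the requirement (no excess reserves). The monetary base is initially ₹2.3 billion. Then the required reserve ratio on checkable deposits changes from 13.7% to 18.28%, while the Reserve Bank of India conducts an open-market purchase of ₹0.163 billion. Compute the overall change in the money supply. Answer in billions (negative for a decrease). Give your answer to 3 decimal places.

-0.836 billion

Before: m₁ = (1 + 0.13) / (0.137 + 0.13) ≈ 4.23221, MB₁ = 2.3, so M₁ = 4.23221 × 2.3 ≈ 9.7341 billion.
After: m₂ = (1 + 0.13) / (0.1828 + 0.13) ≈ 3.61253, MB₂ = 2.3 + 0.163 = 2.463, so M₂ = 3.61253 × 2.463 ≈ 8.8977 billion.
ΔM = M₂ − M₁ = 8.8977 − 9.7341 = -0.8364 billion.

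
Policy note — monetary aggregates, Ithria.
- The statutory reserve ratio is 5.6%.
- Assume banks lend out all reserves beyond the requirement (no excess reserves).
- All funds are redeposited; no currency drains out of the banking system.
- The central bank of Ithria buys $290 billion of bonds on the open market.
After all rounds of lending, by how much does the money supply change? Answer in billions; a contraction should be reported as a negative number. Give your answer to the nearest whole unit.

The simple money multiplier is m = 1/rr = 1/0.056 ≈ 17.8571.
An open-market purchase increases the monetary base by 290 billion, so ΔM = m × ΔMB = 17.8571 × 290 = 5178.559 billion.

$5179 billion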